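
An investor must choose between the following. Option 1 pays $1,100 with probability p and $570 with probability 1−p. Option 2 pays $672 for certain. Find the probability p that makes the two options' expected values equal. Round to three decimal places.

p = 0.192

p·1100 + (1−p)·570 = 672
530p + 570 = 672
p = (672 − 570) / 530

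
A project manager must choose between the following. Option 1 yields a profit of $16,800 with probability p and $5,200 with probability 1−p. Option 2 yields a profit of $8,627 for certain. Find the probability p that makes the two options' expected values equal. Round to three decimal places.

p = 0.295

p·16800 + (1−p)·5200 = 8627
11600p + 5200 = 8627
p = (8627 − 5200) / 11600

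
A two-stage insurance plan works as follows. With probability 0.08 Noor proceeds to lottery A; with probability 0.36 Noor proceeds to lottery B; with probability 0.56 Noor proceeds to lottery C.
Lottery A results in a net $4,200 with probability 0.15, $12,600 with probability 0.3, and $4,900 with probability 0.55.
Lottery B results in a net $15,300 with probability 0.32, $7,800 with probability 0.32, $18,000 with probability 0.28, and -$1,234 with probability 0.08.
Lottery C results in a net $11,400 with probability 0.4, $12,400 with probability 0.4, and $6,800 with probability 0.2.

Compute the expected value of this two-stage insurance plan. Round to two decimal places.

EV(A) = 0.15 × 4200 + 0.3 × 12600 + 0.55 × 4900 = 630 + 3780 + 2695 = 7105
EV(B) = 0.32 × 15300 + 0.32 × 7800 + 0.28 × 18000 + 0.08 × (-1234) = 4896 + 2496 + 5040 − 98.72 = 12333.28
EV(C) = 0.4 × 11400 + 0.4 × 12400 + 0.2 × 6800 = 4560 + 4960 + 1360 = 10880
Overall = 0.08 × 7105 + 0.36 × 12333.28 + 0.56 × 10880 = 568.4 + 4439.9808 + 6092.8 = 11101.1808

$11,101.18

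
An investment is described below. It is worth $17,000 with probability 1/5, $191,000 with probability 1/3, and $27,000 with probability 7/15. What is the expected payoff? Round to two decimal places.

EV = 1/5 × 17000 + 1/3 × 191000 + 7/15 × 27000 = 3400 + 63666.6667 + 12600 = 79666.6667

$79,666.67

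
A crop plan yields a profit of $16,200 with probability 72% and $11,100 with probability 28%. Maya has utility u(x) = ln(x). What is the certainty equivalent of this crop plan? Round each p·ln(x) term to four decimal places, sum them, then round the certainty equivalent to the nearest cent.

E[u] = 0.72·ln(16200) + 0.28·ln(11100) = 6.9788 + 2.6081 = 9.5869
CE = e^9.5869 ≈ 14572.62

$14,572.62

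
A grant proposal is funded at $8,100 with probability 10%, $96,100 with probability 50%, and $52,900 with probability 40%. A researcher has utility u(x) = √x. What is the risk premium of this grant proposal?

E[u] = 0.1·√8100 + 0.5·√96100 + 0.4·√52900 = 0.1·90 + 0.5·310 + 0.4·230 = 256
CE = (256)² = 65536
Risk premium = EV − CE = 70020 − 65536 = 4484

$4,484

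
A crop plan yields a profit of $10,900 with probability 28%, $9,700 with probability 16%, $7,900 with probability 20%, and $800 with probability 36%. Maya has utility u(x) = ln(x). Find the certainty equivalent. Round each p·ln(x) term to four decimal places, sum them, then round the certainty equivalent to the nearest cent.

E[u] = 0.28·ln(10900) + 0.16·ln(9700) + 0.2·ln(7900) + 0.36·ln(800) = 2.6030 + 1.4688 + 1.7949 + 2.4065 = 8.2732
CE = e^8.2732 ≈ 3917.46

$3,917.46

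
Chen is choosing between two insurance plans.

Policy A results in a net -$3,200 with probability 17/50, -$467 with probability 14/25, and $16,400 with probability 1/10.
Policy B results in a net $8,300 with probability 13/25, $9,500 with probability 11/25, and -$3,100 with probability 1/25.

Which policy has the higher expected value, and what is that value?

Policy A = 17/50 × (-3200) + 14/25 × (-467) + 1/10 × 16400 = -1088 − 261.52 + 1640 = 290.48
Policy B = 13/25 × 8300 + 11/25 × 9500 + 1/25 × (-3100) = 4316 + 4180 − 124 = 8372

Policy B ($8,372)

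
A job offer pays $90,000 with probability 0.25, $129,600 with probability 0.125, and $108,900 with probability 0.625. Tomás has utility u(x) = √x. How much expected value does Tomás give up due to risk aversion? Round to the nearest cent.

$323.44

E[u] = 0.25·√90000 + 0.125·√129600 + 0.625·√108900 = 0.25·300 + 0.125·360 + 0.625·330 = 326.25
CE = (326.25)² = 106439.0625
Risk premium = EV − CE = 106762.5 − 106439.0625 = 323.4375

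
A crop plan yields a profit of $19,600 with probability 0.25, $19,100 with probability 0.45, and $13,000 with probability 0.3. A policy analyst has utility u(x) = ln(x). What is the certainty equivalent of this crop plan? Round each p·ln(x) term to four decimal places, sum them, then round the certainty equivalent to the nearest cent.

E[u] = 0.25·ln(19600) + 0.45·ln(19100) + 0.3·ln(13000) = 2.4708 + 4.4358 + 2.8418 = 9.7484
CE = e^9.7484 ≈ 17126.80

$17,126.80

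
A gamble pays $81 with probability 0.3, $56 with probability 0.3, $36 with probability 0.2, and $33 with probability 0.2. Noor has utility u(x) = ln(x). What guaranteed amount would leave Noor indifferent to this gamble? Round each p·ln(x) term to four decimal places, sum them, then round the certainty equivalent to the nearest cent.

$51.52

E[u] = 0.3·ln(81) + 0.3·ln(56) + 0.2·ln(36) + 0.2·ln(33) = 1.3183 + 1.2076 + 0.7167 + 0.6993 = 3.9419
CE = e^3.9419 ≈ 51.52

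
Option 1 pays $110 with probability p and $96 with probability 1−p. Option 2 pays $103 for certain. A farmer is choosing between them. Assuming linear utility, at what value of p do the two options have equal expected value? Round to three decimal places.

p = 0.500

p·110 + (1−p)·96 = 103
14p + 96 = 103
p = (103 − 96) / 14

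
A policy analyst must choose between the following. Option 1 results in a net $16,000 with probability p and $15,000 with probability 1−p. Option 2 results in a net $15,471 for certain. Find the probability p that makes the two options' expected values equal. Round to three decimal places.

p·16000 + (1−p)·15000 = 15471
1000p + 15000 = 15471
p = (15471 − 15000) / 1000

p = 0.471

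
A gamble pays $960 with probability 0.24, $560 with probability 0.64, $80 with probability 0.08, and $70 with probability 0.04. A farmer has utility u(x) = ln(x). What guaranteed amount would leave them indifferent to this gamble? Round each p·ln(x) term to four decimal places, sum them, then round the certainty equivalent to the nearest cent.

$501.95

E[u] = 0.24·ln(960) + 0.64·ln(560) + 0.08·ln(80) + 0.04·ln(70) = 1.6481 + 4.0499 + 0.3506 + 0.1699 = 6.2185
CE = e^6.2185 ≈ 501.95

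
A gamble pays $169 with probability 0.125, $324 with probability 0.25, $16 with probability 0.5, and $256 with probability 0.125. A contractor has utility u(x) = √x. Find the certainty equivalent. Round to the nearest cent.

E[u] = 0.125·√169 + 0.25·√324 + 0.5·√16 + 0.125·√256 = 0.125·13 + 0.25·18 + 0.5·4 + 0.125·16 = 10.125
CE = (10.125)² = 102.515625

$102.52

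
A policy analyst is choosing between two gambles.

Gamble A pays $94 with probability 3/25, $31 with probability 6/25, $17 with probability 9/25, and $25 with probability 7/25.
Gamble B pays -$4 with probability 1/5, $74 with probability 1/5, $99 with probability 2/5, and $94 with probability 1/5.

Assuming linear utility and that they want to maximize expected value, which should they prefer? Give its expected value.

Gamble B ($72.40)

Gamble A = 3/25 × 94 + 6/25 × 31 + 9/25 × 17 + 7/25 × 25 = 11.28 + 7.44 + 6.12 + 7 = 31.84
Gamble B = 1/5 × (-4) + 1/5 × 74 + 2/5 × 99 + 1/5 × 94 = -0.8 + 14.8 + 39.6 + 18.8 = 72.4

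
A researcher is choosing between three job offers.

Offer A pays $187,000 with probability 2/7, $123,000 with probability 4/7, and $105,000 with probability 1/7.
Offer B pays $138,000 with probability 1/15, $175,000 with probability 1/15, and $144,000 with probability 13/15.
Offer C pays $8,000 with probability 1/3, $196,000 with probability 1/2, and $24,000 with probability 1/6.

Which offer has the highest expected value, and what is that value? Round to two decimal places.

Offer A = 2/7 × 187000 + 4/7 × 123000 + 1/7 × 105000 = 53428.5714 + 70285.7143 + 15000 = 138714.2857
Offer B = 1/15 × 138000 + 1/15 × 175000 + 13/15 × 144000 = 9200 + 11666.6667 + 124800 = 145666.6667
Offer C = 1/3 × 8000 + 1/2 × 196000 + 1/6 × 24000 = 2666.6667 + 98000 + 4000 = 104666.6667

Offer B ($145,666.67)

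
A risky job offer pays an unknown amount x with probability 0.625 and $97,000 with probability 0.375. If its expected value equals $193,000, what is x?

x = $250,600

0.625·x + 0.375·97000 = 193000
0.625·x = 193000 − 36375 = 156625
x = 156625 / 0.625 = 250600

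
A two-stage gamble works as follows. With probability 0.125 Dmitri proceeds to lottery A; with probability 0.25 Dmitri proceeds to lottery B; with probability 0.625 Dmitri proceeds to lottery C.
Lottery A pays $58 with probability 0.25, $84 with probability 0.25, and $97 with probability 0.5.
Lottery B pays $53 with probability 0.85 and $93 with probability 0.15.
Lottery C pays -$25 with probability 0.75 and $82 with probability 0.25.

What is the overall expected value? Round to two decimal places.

EV(A) = 0.25 × 58 + 0.25 × 84 + 0.5 × 97 = 14.5 + 21 + 48.5 = 84
EV(B) = 0.85 × 53 + 0.15 × 93 = 45.05 + 13.95 = 59
EV(C) = 0.75 × (-25) + 0.25 × 82 = -18.75 + 20.5 = 1.75
Overall = 0.125 × 84 + 0.25 × 59 + 0.625 × 1.75 = 10.5 + 14.75 + 1.09375 = 26.34375

$26.34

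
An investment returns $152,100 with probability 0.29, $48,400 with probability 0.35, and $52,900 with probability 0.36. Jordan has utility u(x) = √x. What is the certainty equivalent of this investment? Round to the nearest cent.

E[u] = 0.29·√152100 + 0.35·√48400 + 0.36·√52900 = 0.29·390 + 0.35·220 + 0.36·230 = 272.9
CE = (272.9)² = 74474.41

$74,474.41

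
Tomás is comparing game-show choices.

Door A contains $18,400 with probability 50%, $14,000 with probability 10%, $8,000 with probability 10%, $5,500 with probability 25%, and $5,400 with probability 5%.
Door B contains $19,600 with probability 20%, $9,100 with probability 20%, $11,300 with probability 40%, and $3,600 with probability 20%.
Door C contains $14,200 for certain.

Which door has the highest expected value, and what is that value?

Door C ($14,200)

Door A = 0.5 × 18400 + 0.1 × 14000 + 0.1 × 8000 + 0.25 × 5500 + 0.05 × 5400 = 9200 + 1400 + 800 + 1375 + 270 = 13045
Door B = 0.2 × 19600 + 0.2 × 9100 + 0.4 × 11300 + 0.2 × 3600 = 3920 + 1820 + 4520 + 720 = 10980
Door C: 14200 (certain)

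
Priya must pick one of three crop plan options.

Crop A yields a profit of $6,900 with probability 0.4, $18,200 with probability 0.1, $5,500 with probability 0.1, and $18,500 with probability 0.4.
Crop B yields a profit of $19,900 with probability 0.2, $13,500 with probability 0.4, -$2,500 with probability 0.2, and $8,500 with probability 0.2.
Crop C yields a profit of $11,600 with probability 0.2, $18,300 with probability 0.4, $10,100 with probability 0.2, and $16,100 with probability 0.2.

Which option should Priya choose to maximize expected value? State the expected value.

Crop A = 0.4 × 6900 + 0.1 × 18200 + 0.1 × 5500 + 0.4 × 18500 = 2760 + 1820 + 550 + 7400 = 12530
Crop B = 0.2 × 19900 + 0.4 × 13500 + 0.2 × (-2500) + 0.2 × 8500 = 3980 + 5400 − 500 + 1700 = 10580
Crop C = 0.2 × 11600 + 0.4 × 18300 + 0.2 × 10100 + 0.2 × 16100 = 2320 + 7320 + 2020 + 3220 = 14880

Crop C ($14,880)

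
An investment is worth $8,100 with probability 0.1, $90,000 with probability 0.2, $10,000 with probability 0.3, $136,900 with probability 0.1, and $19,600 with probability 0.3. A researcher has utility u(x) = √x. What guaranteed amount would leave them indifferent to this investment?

E[u] = 0.1·√8100 + 0.2·√90000 + 0.3·√10000 + 0.1·√136900 + 0.3·√19600 = 0.1·90 + 0.2·300 + 0.3·100 + 0.1·370 + 0.3·140 = 178
CE = (178)² = 31684

$31,684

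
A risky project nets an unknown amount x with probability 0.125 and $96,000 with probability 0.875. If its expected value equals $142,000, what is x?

0.125·x + 0.875·96000 = 142000
0.125·x = 142000 − 84000 = 58000
x = 58000 / 0.125 = 464000

x = $464,000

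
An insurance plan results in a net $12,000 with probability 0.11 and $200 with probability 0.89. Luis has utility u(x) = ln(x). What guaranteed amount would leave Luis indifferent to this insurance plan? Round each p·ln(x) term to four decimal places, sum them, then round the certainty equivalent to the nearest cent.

$313.78

E[u] = 0.11·ln(12000) + 0.89·ln(200) = 1.0332 + 4.7155 = 5.7487
CE = e^5.7487 ≈ 313.78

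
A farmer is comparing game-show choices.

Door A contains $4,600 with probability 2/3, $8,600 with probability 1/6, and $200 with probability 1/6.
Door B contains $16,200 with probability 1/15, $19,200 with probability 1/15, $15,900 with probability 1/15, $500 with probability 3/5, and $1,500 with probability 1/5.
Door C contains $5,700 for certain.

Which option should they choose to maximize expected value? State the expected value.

Door A = 2/3 × 4600 + 1/6 × 8600 + 1/6 × 200 = 3066.6667 + 1433.3333 + 33.3333 = 4533.3333
Door B = 1/15 × 16200 + 1/15 × 19200 + 1/15 × 15900 + 3/5 × 500 + 1/5 × 1500 = 1080 + 1280 + 1060 + 300 + 300 = 4020
Door C: 5700 (certain)

Door C ($5,700)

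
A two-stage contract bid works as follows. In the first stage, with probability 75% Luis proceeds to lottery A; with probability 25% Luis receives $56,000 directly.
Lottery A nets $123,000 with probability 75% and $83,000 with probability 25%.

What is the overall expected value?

$98,750

EV(A) = 0.75 × 123000 + 0.25 × 83000 = 92250 + 20750 = 113000
Branch B: 56000 (certain)
Overall = 0.75 × 113000 + 0.25 × 56000 = 84750 + 14000 = 98750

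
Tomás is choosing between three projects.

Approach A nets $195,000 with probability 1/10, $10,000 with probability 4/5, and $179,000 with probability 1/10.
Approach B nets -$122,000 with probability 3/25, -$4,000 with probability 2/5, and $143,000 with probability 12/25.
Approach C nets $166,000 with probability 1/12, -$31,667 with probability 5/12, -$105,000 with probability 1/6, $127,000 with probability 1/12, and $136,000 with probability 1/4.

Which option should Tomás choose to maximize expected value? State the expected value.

Approach B ($52,400)

Approach A = 1/10 × 195000 + 4/5 × 10000 + 1/10 × 179000 = 19500 + 8000 + 17900 = 45400
Approach B = 3/25 × (-122000) + 2/5 × (-4000) + 12/25 × 143000 = -14640 − 1600 + 68640 = 52400
Approach C = 1/12 × 166000 + 5/12 × (-31667) + 1/6 × (-105000) + 1/12 × 127000 + 1/4 × 136000 = 13833.3333 − 13194.5833 − 17500 + 10583.3333 + 34000 = 27722.0833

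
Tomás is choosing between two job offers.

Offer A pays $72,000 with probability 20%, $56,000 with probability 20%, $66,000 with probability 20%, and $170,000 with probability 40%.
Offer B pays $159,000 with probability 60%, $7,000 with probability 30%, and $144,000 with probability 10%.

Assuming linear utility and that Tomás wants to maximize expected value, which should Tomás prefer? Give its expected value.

Offer A = 0.2 × 72000 + 0.2 × 56000 + 0.2 × 66000 + 0.4 × 170000 = 14400 + 11200 + 13200 + 68000 = 106800
Offer B = 0.6 × 159000 + 0.3 × 7000 + 0.1 × 144000 = 95400 + 2100 + 14400 = 111900

Offer B ($111,900)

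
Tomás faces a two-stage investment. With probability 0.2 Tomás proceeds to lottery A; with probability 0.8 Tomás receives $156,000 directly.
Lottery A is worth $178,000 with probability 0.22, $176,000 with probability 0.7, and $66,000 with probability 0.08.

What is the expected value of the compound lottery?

EV(A) = 0.22 × 178000 + 0.7 × 176000 + 0.08 × 66000 = 39160 + 123200 + 5280 = 167640
Branch B: 156000 (certain)
Overall = 0.2 × 167640 + 0.8 × 156000 = 33528 + 124800 = 158328

$158,328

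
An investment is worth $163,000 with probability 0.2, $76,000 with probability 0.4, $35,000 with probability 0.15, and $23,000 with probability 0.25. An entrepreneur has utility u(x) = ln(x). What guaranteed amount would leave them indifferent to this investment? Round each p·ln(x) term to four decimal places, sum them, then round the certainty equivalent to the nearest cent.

$58,454.27

E[u] = 0.2·ln(163000) + 0.4·ln(76000) + 0.15·ln(35000) + 0.25·ln(23000) = 2.4003 + 4.4954 + 1.5695 + 2.5108 = 10.9760
CE = e^10.9760 ≈ 58454.27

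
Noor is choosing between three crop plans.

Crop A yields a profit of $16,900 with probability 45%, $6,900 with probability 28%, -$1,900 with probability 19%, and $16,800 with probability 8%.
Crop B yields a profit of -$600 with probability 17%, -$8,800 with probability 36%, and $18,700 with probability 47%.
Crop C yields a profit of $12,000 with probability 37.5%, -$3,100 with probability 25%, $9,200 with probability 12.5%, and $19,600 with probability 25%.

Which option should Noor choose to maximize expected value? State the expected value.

Crop A ($10,520)

Crop A = 0.45 × 16900 + 0.28 × 6900 + 0.19 × (-1900) + 0.08 × 16800 = 7605 + 1932 − 361 + 1344 = 10520
Crop B = 0.17 × (-600) + 0.36 × (-8800) + 0.47 × 18700 = -102 − 3168 + 8789 = 5519
Crop C = 0.375 × 12000 + 0.25 × (-3100) + 0.125 × 9200 + 0.25 × 19600 = 4500 − 775 + 1150 + 4900 = 9775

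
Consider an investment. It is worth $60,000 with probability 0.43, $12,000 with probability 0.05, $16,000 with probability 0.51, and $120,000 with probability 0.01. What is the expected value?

$35,760

EV = 0.43 × 60000 + 0.05 × 12000 + 0.51 × 16000 + 0.01 × 120000 = 25800 + 600 + 8160 + 1200 = 35760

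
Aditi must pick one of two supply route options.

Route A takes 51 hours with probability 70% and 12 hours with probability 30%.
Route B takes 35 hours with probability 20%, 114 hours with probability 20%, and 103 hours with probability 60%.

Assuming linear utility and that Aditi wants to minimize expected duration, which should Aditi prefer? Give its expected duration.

Route A (39.3 hours)

Route A = 0.7 × 51 + 0.3 × 12 = 35.7 + 3.6 = 39.3
Route B = 0.2 × 35 + 0.2 × 114 + 0.6 × 103 = 7 + 22.8 + 61.8 = 91.6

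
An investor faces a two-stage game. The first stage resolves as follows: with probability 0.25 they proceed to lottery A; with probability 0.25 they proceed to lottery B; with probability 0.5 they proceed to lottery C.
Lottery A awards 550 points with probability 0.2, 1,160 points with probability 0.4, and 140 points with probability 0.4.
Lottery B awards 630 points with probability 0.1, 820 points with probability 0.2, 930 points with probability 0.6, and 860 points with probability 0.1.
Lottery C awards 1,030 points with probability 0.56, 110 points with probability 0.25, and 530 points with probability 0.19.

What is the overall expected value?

727.75 points

EV(A) = 0.2 × 550 + 0.4 × 1160 + 0.4 × 140 = 110 + 464 + 56 = 630
EV(B) = 0.1 × 630 + 0.2 × 820 + 0.6 × 930 + 0.1 × 860 = 63 + 164 + 558 + 86 = 871
EV(C) = 0.56 × 1030 + 0.25 × 110 + 0.19 × 530 = 576.8 + 27.5 + 100.7 = 705
Overall = 0.25 × 630 + 0.25 × 871 + 0.5 × 705 = 157.5 + 217.75 + 352.5 = 727.75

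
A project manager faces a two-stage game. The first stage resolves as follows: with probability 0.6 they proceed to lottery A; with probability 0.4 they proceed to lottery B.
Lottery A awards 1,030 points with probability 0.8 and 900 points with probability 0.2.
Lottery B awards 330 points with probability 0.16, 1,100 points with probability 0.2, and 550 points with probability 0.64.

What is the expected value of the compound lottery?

852.32 points

EV(A) = 0.8 × 1030 + 0.2 × 900 = 824 + 180 = 1004
EV(B) = 0.16 × 330 + 0.2 × 1100 + 0.64 × 550 = 52.8 + 220 + 352 = 624.8
Overall = 0.6 × 1004 + 0.4 × 624.8 = 602.4 + 249.92 = 852.32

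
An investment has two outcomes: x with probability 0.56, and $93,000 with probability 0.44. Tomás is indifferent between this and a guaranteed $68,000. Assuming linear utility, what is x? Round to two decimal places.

0.56·x + 0.44·93000 = 68000
0.56·x = 68000 − 40920 = 27080
x = 27080 / 0.56 = 48357.1429

x = $48,357.14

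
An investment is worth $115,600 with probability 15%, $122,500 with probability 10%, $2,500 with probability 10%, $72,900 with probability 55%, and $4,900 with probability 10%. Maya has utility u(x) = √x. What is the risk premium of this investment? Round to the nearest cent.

E[u] = 0.15·√115600 + 0.1·√122500 + 0.1·√2500 + 0.55·√72900 + 0.1·√4900 = 0.15·340 + 0.1·350 + 0.1·50 + 0.55·270 + 0.1·70 = 246.5
CE = (246.5)² = 60762.25
Risk premium = EV − CE = 70425 − 60762.25 = 9662.75

$9,662.75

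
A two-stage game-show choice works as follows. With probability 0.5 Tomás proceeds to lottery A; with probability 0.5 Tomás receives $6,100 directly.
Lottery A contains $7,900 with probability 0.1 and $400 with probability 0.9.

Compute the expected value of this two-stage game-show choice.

EV(A) = 0.1 × 7900 + 0.9 × 400 = 790 + 360 = 1150
Branch B: 6100 (certain)
Overall = 0.5 × 1150 + 0.5 × 6100 = 575 + 3050 = 3625

$3,625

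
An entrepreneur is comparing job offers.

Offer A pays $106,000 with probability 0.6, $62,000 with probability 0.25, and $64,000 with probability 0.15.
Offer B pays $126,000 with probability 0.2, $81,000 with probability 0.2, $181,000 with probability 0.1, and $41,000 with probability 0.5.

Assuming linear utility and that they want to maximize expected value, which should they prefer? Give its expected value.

Offer A ($88,700)

Offer A = 0.6 × 106000 + 0.25 × 62000 + 0.15 × 64000 = 63600 + 15500 + 9600 = 88700
Offer B = 0.2 × 126000 + 0.2 × 81000 + 0.1 × 181000 + 0.5 × 41000 = 25200 + 16200 + 18100 + 20500 = 80000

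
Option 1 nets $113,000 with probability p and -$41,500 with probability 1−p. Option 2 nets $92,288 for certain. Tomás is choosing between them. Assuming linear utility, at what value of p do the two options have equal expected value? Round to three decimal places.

p·113000 + (1−p)·(-41500) = 92288
154500p − 41500 = 92288
p = (92288 + 41500) / 154500

p = 0.866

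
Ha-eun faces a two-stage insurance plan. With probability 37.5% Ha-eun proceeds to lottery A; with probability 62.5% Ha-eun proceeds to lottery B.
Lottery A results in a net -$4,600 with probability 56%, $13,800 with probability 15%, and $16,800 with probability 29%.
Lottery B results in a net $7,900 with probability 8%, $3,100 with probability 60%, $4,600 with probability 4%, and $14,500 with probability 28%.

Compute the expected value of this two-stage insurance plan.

EV(A) = 0.56 × (-4600) + 0.15 × 13800 + 0.29 × 16800 = -2576 + 2070 + 4872 = 4366
EV(B) = 0.08 × 7900 + 0.6 × 3100 + 0.04 × 4600 + 0.28 × 14500 = 632 + 1860 + 184 + 4060 = 6736
Overall = 0.375 × 4366 + 0.625 × 6736 = 1637.25 + 4210 = 5847.25

$5,847.25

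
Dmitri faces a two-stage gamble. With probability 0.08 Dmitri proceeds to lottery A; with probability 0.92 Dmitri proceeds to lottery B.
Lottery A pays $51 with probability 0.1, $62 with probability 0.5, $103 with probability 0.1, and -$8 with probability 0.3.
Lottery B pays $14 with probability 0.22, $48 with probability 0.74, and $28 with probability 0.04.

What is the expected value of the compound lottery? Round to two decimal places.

EV(A) = 0.1 × 51 + 0.5 × 62 + 0.1 × 103 + 0.3 × (-8) = 5.1 + 31 + 10.3 − 2.4 = 44
EV(B) = 0.22 × 14 + 0.74 × 48 + 0.04 × 28 = 3.08 + 35.52 + 1.12 = 39.72
Overall = 0.08 × 44 + 0.92 × 39.72 = 3.52 + 36.5424 = 40.0624

$40.06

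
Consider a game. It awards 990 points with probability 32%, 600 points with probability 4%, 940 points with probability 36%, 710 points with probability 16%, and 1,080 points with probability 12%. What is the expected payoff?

922.4 points

EV = 0.32 × 990 + 0.04 × 600 + 0.36 × 940 + 0.16 × 710 + 0.12 × 1080 = 316.8 + 24 + 338.4 + 113.6 + 129.6 = 922.4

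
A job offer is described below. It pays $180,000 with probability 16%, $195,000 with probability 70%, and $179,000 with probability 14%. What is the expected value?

EV = 0.16 × 180000 + 0.7 × 195000 + 0.14 × 179000 = 28800 + 136500 + 25060 = 190360

$190,360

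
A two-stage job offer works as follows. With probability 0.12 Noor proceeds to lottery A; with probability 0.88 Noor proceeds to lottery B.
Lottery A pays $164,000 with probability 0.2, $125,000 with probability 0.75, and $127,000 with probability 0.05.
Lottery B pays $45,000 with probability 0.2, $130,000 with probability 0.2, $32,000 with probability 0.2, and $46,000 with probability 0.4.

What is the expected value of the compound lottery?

EV(A) = 0.2 × 164000 + 0.75 × 125000 + 0.05 × 127000 = 32800 + 93750 + 6350 = 132900
EV(B) = 0.2 × 45000 + 0.2 × 130000 + 0.2 × 32000 + 0.4 × 46000 = 9000 + 26000 + 6400 + 18400 = 59800
Overall = 0.12 × 132900 + 0.88 × 59800 = 15948 + 52624 = 68572

$68,572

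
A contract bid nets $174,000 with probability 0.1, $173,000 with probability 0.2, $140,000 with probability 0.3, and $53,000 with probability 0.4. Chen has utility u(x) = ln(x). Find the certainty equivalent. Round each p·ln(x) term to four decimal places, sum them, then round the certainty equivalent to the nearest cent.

$101,204.65

E[u] = 0.1·ln(174000) + 0.2·ln(173000) + 0.3·ln(140000) + 0.4·ln(53000) = 1.2067 + 2.4122 + 3.5548 + 4.3512 = 11.5249
CE = e^11.5249 ≈ 101204.65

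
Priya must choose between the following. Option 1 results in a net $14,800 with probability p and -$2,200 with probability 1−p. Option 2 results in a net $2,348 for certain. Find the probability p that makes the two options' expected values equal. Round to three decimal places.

p = 0.268

p·14800 + (1−p)·(-2200) = 2348
17000p − 2200 = 2348
p = (2348 + 2200) / 17000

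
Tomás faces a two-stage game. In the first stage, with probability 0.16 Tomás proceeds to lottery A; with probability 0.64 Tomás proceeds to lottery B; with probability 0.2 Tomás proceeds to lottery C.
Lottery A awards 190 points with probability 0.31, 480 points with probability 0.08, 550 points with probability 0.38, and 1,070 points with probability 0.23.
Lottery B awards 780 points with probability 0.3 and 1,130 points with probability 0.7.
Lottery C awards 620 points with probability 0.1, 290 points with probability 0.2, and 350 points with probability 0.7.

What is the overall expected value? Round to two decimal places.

817.38 points

EV(A) = 0.31 × 190 + 0.08 × 480 + 0.38 × 550 + 0.23 × 1070 = 58.9 + 38.4 + 209 + 246.1 = 552.4
EV(B) = 0.3 × 780 + 0.7 × 1130 = 234 + 791 = 1025
EV(C) = 0.1 × 620 + 0.2 × 290 + 0.7 × 350 = 62 + 58 + 245 = 365
Overall = 0.16 × 552.4 + 0.64 × 1025 + 0.2 × 365 = 88.384 + 656 + 73 = 817.384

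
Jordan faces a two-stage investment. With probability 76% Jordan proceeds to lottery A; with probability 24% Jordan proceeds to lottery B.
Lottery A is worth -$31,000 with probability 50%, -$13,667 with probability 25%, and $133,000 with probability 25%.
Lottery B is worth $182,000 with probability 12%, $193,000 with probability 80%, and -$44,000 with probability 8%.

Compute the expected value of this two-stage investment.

$52,346.07

EV(A) = 0.5 × (-31000) + 0.25 × (-13667) + 0.25 × 133000 = -15500 − 3416.75 + 33250 = 14333.25
EV(B) = 0.12 × 182000 + 0.8 × 193000 + 0.08 × (-44000) = 21840 + 154400 − 3520 = 172720
Overall = 0.76 × 14333.25 + 0.24 × 172720 = 10893.27 + 41452.8 = 52346.07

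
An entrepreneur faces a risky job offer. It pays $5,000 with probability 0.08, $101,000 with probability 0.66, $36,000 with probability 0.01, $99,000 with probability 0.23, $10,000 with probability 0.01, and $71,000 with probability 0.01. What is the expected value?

EV = 0.08 × 5000 + 0.66 × 101000 + 0.01 × 36000 + 0.23 × 99000 + 0.01 × 10000 + 0.01 × 71000 = 400 + 66660 + 360 + 22770 + 100 + 710 = 91000

$91,000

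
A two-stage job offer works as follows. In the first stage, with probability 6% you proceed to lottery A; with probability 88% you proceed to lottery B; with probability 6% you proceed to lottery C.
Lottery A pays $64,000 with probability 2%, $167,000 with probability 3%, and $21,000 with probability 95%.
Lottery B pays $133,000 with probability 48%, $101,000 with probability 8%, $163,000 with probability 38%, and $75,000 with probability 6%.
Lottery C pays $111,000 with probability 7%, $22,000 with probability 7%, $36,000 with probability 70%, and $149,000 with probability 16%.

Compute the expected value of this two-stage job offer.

EV(A) = 0.02 × 64000 + 0.03 × 167000 + 0.95 × 21000 = 1280 + 5010 + 19950 = 26240
EV(B) = 0.48 × 133000 + 0.08 × 101000 + 0.38 × 163000 + 0.06 × 75000 = 63840 + 8080 + 61940 + 4500 = 138360
EV(C) = 0.07 × 111000 + 0.07 × 22000 + 0.7 × 36000 + 0.16 × 149000 = 7770 + 1540 + 25200 + 23840 = 58350
Overall = 0.06 × 26240 + 0.88 × 138360 + 0.06 × 58350 = 1574.4 + 121756.8 + 3501 = 126832.2

$126,832.20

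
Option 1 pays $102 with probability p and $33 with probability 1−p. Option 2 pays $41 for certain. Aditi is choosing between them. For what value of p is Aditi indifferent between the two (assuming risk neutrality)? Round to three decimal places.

p·102 + (1−p)·33 = 41
69p + 33 = 41
p = (41 − 33) / 69

p = 0.116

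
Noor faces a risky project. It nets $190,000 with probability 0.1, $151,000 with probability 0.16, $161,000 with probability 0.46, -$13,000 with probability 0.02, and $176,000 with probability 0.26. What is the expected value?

$162,720

EV = 0.1 × 190000 + 0.16 × 151000 + 0.46 × 161000 + 0.02 × (-13000) + 0.26 × 176000 = 19000 + 24160 + 74060 − 260 + 45760 = 162720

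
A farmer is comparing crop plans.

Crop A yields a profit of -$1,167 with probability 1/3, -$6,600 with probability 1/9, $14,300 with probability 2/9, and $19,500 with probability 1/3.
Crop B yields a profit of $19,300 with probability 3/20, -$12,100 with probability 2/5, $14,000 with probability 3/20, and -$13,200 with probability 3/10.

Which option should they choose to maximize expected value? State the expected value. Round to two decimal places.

Crop A = 1/3 × (-1167) + 1/9 × (-6600) + 2/9 × 14300 + 1/3 × 19500 = -389 − 733.3333 + 3177.7778 + 6500 = 8555.4444
Crop B = 3/20 × 19300 + 2/5 × (-12100) + 3/20 × 14000 + 3/10 × (-13200) = 2895 − 4840 + 2100 − 3960 = -3805

Crop A ($8,555.44)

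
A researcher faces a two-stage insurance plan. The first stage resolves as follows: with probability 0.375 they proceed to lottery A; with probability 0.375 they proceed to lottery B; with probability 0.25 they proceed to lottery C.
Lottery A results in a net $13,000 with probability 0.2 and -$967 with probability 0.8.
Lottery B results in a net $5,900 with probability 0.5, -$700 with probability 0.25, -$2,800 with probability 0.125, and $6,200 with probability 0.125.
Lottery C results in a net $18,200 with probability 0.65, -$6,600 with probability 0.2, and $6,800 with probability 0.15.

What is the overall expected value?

$4,767.40

EV(A) = 0.2 × 13000 + 0.8 × (-967) = 2600 − 773.6 = 1826.4
EV(B) = 0.5 × 5900 + 0.25 × (-700) + 0.125 × (-2800) + 0.125 × 6200 = 2950 − 175 − 350 + 775 = 3200
EV(C) = 0.65 × 18200 + 0.2 × (-6600) + 0.15 × 6800 = 11830 − 1320 + 1020 = 11530
Overall = 0.375 × 1826.4 + 0.375 × 3200 + 0.25 × 11530 = 684.9 + 1200 + 2882.5 = 4767.4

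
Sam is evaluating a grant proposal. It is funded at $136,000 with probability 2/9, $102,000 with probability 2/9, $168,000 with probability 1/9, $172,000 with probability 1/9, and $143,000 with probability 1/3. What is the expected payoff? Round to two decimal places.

$138,333.33

EV = 2/9 × 136000 + 2/9 × 102000 + 1/9 × 168000 + 1/9 × 172000 + 1/3 × 143000 = 30222.2222 + 22666.6667 + 18666.6667 + 19111.1111 + 47666.6667 = 138333.3333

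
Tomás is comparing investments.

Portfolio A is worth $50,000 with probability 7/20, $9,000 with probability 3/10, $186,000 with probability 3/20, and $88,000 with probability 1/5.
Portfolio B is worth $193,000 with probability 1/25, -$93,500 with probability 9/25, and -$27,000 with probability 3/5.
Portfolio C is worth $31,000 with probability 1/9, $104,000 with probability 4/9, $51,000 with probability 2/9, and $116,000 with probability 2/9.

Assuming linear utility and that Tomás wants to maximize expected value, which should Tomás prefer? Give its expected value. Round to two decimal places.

Portfolio A = 7/20 × 50000 + 3/10 × 9000 + 3/20 × 186000 + 1/5 × 88000 = 17500 + 2700 + 27900 + 17600 = 65700
Portfolio B = 1/25 × 193000 + 9/25 × (-93500) + 3/5 × (-27000) = 7720 − 33660 − 16200 = -42140
Portfolio C = 1/9 × 31000 + 4/9 × 104000 + 2/9 × 51000 + 2/9 × 116000 = 3444.4444 + 46222.2222 + 11333.3333 + 25777.7778 = 86777.7778

Portfolio C ($86,777.78)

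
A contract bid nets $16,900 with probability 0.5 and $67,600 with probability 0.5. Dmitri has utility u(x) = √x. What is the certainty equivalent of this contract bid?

E[u] = 0.5·√16900 + 0.5·√67600 = 0.5·130 + 0.5·260 = 195
CE = (195)² = 38025

$38,025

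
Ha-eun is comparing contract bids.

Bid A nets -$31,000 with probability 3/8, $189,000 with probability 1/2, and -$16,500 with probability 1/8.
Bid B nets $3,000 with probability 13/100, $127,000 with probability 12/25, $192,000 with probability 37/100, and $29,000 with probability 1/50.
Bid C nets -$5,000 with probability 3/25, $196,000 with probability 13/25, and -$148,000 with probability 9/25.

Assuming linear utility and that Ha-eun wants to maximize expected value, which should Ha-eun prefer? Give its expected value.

Bid B ($132,970)

Bid A = 3/8 × (-31000) + 1/2 × 189000 + 1/8 × (-16500) = -11625 + 94500 − 2062.5 = 80812.5
Bid B = 13/100 × 3000 + 12/25 × 127000 + 37/100 × 192000 + 1/50 × 29000 = 390 + 60960 + 71040 + 580 = 132970
Bid C = 3/25 × (-5000) + 13/25 × 196000 + 9/25 × (-148000) = -600 + 101920 − 53280 = 48040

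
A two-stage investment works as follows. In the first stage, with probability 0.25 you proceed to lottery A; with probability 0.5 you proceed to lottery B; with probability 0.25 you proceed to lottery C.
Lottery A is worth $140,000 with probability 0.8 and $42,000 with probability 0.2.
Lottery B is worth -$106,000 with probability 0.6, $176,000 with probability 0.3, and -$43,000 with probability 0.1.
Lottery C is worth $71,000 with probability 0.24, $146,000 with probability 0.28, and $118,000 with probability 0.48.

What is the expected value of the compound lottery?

$51,190

EV(A) = 0.8 × 140000 + 0.2 × 42000 = 112000 + 8400 = 120400
EV(B) = 0.6 × (-106000) + 0.3 × 176000 + 0.1 × (-43000) = -63600 + 52800 − 4300 = -15100
EV(C) = 0.24 × 71000 + 0.28 × 146000 + 0.48 × 118000 = 17040 + 40880 + 56640 = 114560
Overall = 0.25 × 120400 + 0.5 × (-15100) + 0.25 × 114560 = 30100 − 7550 + 28640 = 51190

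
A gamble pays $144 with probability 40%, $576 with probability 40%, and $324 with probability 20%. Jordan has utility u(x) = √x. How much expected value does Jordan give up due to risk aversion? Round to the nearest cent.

E[u] = 0.4·√144 + 0.4·√576 + 0.2·√324 = 0.4·12 + 0.4·24 + 0.2·18 = 18
CE = (18)² = 324
Risk premium = EV − CE = 352.8 − 324 = 28.8

$28.80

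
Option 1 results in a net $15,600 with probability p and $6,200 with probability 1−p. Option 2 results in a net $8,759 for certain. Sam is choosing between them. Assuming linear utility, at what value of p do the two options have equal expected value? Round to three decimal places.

p = 0.272

p·15600 + (1−p)·6200 = 8759
9400p + 6200 = 8759
p = (8759 − 6200) / 9400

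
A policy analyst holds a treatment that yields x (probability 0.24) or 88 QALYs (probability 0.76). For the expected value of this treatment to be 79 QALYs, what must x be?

x = 50.5 QALYs

0.24·x + 0.76·88 = 79
0.24·x = 79 − 66.88 = 12.12
x = 12.12 / 0.24 = 50.5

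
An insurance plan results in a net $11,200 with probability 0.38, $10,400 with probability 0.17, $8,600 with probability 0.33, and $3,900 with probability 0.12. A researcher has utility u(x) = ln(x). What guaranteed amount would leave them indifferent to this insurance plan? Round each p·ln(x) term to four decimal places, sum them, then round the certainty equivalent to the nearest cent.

$8,930.25

E[u] = 0.38·ln(11200) + 0.17·ln(10400) + 0.33·ln(8600) + 0.12·ln(3900) = 3.5430 + 1.5724 + 2.9896 + 0.9922 = 9.0972
CE = e^9.0972 ≈ 8930.25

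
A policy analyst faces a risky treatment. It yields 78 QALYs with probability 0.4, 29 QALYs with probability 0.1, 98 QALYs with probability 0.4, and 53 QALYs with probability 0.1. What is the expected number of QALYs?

78.6 QALYs

EV = 0.4 × 78 + 0.1 × 29 + 0.4 × 98 + 0.1 × 53 = 31.2 + 2.9 + 39.2 + 5.3 = 78.6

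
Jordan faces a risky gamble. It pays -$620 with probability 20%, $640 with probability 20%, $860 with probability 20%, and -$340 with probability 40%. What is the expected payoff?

$40

EV = 0.2 × (-620) + 0.2 × 640 + 0.2 × 860 + 0.4 × (-340) = -124 + 128 + 172 − 136 = 40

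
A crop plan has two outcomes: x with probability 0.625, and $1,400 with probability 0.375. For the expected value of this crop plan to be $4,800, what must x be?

x = $6,840

0.625·x + 0.375·1400 = 4800
0.625·x = 4800 − 525 = 4275
x = 4275 / 0.625 = 6840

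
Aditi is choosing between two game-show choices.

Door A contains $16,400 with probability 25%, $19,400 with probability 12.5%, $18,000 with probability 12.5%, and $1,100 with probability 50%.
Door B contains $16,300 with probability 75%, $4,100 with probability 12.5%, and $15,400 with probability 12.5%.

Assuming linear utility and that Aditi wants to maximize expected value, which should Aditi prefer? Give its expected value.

Door B ($14,662.50)

Door A = 0.25 × 16400 + 0.125 × 19400 + 0.125 × 18000 + 0.5 × 1100 = 4100 + 2425 + 2250 + 550 = 9325
Door B = 0.75 × 16300 + 0.125 × 4100 + 0.125 × 15400 = 12225 + 512.5 + 1925 = 14662.5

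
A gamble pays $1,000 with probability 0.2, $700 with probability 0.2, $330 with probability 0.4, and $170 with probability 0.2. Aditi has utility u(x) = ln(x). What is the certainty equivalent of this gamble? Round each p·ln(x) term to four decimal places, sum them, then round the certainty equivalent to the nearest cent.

E[u] = 0.2·ln(1000) + 0.2·ln(700) + 0.4·ln(330) + 0.2·ln(170) = 1.3816 + 1.3102 + 2.3196 + 1.0272 = 6.0386
CE = e^6.0386 ≈ 419.31

$419.31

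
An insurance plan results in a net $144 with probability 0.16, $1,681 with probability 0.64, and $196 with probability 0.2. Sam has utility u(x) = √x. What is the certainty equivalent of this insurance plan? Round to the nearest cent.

E[u] = 0.16·√144 + 0.64·√1681 + 0.2·√196 = 0.16·12 + 0.64·41 + 0.2·14 = 30.96
CE = (30.96)² = 958.5216

$958.52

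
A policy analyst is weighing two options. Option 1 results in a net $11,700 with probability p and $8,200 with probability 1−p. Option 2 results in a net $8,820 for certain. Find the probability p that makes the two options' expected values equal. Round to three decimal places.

p = 0.177

p·11700 + (1−p)·8200 = 8820
3500p + 8200 = 8820
p = (8820 − 8200) / 3500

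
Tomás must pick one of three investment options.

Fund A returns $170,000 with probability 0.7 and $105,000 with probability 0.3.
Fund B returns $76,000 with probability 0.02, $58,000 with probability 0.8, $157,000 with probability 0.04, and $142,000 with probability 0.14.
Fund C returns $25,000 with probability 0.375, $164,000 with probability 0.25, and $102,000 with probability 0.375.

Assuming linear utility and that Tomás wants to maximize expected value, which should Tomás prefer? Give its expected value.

Fund A ($150,500)

Fund A = 0.7 × 170000 + 0.3 × 105000 = 119000 + 31500 = 150500
Fund B = 0.02 × 76000 + 0.8 × 58000 + 0.04 × 157000 + 0.14 × 142000 = 1520 + 46400 + 6280 + 19880 = 74080
Fund C = 0.375 × 25000 + 0.25 × 164000 + 0.375 × 102000 = 9375 + 41000 + 38250 = 88625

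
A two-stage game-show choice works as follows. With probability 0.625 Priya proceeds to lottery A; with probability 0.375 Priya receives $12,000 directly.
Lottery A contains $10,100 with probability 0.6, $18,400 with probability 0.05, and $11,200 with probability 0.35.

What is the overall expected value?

EV(A) = 0.6 × 10100 + 0.05 × 18400 + 0.35 × 11200 = 6060 + 920 + 3920 = 10900
Branch B: 12000 (certain)
Overall = 0.625 × 10900 + 0.375 × 12000 = 6812.5 + 4500 = 11312.5

$11,312.50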